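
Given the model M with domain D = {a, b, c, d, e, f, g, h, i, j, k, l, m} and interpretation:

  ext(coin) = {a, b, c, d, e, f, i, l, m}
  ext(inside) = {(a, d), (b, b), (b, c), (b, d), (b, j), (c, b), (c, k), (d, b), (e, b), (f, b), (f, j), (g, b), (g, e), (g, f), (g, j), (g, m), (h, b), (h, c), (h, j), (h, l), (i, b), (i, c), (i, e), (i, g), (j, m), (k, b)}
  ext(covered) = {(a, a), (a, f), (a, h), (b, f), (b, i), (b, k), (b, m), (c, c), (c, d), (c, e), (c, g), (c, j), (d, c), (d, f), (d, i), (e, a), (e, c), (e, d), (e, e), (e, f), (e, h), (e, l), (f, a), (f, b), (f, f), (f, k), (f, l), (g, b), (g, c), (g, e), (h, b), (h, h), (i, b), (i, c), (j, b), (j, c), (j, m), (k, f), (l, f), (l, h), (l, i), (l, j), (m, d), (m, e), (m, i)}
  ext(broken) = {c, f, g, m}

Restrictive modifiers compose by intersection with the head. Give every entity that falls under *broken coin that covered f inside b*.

⟦that covered f⟧ = {x : ⟨x, f⟩ ∈ ⟦covered⟧} = {a, b, d, e, f, k, l}
⟦inside b⟧ = {x : ⟨x, b⟩ ∈ ⟦inside⟧} = {b, c, d, e, f, g, h, i, k}
⟦coin⟧ = {a, b, c, d, e, f, i, l, m}
… ∩ ⟦that covered f⟧ = {a, b, c, d, e, f, i, l, m} ∩ {a, b, d, e, f, k, l} = {a, b, d, e, f, l}
… ∩ ⟦inside b⟧ = {a, b, d, e, f, l} ∩ {b, c, d, e, f, g, h, i, k} = {b, d, e, f}
… ∩ ⟦broken⟧ = {b, d, e, f} ∩ {c, f, g, m} = {f}
So ⟦broken coin that covered f inside b⟧ = {f}.

{f}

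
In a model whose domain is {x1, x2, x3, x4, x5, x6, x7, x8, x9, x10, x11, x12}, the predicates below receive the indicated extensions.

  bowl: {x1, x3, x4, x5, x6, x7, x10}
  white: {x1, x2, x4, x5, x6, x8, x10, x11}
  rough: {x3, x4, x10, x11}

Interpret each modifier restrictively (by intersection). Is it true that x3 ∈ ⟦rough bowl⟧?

⟦bowl⟧ = {x1, x3, x4, x5, x6, x7, x10}
… ∩ ⟦rough⟧ = {x1, x3, x4, x5, x6, x7, x10} ∩ {x3, x4, x10, x11} = {x3, x4, x10}
⟦rough bowl⟧ = {x3, x4, x10}; x3 ∈ this set.

yes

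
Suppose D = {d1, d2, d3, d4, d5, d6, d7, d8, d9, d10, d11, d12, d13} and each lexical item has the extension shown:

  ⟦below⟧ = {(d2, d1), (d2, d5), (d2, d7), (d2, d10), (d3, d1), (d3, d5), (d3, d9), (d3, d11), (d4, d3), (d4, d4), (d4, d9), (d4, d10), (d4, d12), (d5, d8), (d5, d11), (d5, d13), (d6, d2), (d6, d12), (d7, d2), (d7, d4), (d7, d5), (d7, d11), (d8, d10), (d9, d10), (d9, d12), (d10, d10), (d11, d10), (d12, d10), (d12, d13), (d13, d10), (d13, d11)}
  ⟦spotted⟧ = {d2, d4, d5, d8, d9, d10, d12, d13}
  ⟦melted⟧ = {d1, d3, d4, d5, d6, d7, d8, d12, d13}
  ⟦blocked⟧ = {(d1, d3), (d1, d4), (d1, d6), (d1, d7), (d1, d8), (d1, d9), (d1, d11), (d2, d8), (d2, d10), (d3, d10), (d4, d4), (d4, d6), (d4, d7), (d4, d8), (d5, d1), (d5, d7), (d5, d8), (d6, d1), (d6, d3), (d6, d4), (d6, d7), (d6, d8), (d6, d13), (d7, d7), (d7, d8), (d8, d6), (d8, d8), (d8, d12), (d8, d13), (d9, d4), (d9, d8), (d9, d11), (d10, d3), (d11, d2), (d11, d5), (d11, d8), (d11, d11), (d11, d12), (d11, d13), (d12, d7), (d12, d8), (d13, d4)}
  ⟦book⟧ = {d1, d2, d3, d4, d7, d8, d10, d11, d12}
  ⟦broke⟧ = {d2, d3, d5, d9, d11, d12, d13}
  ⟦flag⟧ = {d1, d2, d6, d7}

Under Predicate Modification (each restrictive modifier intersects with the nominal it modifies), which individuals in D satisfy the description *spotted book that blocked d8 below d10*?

⟦that blocked d8⟧ = {x : ⟨x, d8⟩ ∈ ⟦blocked⟧} = {d1, d2, d4, d5, d6, d7, d8, d9, d11, d12}
⟦below d10⟧ = {x : ⟨x, d10⟩ ∈ ⟦below⟧} = {d2, d4, d8, d9, d10, d11, d12, d13}
⟦book⟧ = {d1, d2, d3, d4, d7, d8, d10, d11, d12}
… ∩ ⟦that blocked d8⟧ = {d1, d2, d3, d4, d7, d8, d10, d11, d12} ∩ {d1, d2, d4, d5, d6, d7, d8, d9, d11, d12} = {d1, d2, d4, d7, d8, d11, d12}
… ∩ ⟦below d10⟧ = {d1, d2, d4, d7, d8, d11, d12} ∩ {d2, d4, d8, d9, d10, d11, d12, d13} = {d2, d4, d8, d11, d12}
… ∩ ⟦spotted⟧ = {d2, d4, d8, d11, d12} ∩ {d2, d4, d5, d8, d9, d10, d12, d13} = {d2, d4, d8, d12}
So ⟦spotted book that blocked d8 below d10⟧ = {d2, d4, d8, d12}.

{d2, d4, d8, d12}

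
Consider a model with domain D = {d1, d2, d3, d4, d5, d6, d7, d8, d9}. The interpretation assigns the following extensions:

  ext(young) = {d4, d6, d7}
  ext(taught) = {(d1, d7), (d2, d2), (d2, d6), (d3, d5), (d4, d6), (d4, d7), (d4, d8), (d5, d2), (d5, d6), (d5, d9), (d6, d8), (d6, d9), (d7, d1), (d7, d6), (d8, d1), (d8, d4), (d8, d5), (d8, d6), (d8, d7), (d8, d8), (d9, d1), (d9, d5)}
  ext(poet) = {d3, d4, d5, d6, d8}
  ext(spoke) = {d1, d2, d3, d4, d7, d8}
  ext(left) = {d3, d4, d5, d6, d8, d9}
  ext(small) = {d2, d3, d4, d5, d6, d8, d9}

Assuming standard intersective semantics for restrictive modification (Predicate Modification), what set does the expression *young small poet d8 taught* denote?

⟦d8 taught⟧ = {x : ⟨d8, x⟩ ∈ ⟦taught⟧} = {d1, d4, d5, d6, d7, d8}
⟦poet⟧ = {d3, d4, d5, d6, d8}
… ∩ ⟦d8 taught⟧ = {d3, d4, d5, d6, d8} ∩ {d1, d4, d5, d6, d7, d8} = {d4, d5, d6, d8}
… ∩ ⟦young⟧ = {d4, d5, d6, d8} ∩ {d4, d6, d7} = {d4, d6}
… ∩ ⟦small⟧ = {d4, d6} ∩ {d2, d3, d4, d5, d6, d8, d9} = {d4, d6}
So ⟦young small poet d8 taught⟧ = {d4, d6}.

{d4, d6}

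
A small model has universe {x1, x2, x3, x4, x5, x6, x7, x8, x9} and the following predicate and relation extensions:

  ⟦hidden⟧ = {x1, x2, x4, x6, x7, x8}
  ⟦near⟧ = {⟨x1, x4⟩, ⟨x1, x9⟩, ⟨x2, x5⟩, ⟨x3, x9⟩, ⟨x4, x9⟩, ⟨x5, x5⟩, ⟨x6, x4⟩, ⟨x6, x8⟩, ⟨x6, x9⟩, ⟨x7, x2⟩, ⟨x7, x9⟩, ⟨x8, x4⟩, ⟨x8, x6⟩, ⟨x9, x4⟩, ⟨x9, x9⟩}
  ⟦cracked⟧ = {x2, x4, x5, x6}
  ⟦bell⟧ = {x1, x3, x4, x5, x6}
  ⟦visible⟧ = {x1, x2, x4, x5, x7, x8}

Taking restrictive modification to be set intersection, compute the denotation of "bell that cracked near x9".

⟦that cracked⟧ = ⟦cracked⟧ = {x2, x4, x5, x6}
⟦near x9⟧ = {x : ⟨x, x9⟩ ∈ ⟦near⟧} = {x1, x3, x4, x6, x7, x9}
⟦bell⟧ = {x1, x3, x4, x5, x6}
… ∩ ⟦that cracked⟧ = {x1, x3, x4, x5, x6} ∩ {x2, x4, x5, x6} = {x4, x5, x6}
… ∩ ⟦near x9⟧ = {x4, x5, x6} ∩ {x1, x3, x4, x6, x7, x9} = {x4, x6}
So ⟦bell that cracked near x9⟧ = {x4, x6}.

{x4, x6}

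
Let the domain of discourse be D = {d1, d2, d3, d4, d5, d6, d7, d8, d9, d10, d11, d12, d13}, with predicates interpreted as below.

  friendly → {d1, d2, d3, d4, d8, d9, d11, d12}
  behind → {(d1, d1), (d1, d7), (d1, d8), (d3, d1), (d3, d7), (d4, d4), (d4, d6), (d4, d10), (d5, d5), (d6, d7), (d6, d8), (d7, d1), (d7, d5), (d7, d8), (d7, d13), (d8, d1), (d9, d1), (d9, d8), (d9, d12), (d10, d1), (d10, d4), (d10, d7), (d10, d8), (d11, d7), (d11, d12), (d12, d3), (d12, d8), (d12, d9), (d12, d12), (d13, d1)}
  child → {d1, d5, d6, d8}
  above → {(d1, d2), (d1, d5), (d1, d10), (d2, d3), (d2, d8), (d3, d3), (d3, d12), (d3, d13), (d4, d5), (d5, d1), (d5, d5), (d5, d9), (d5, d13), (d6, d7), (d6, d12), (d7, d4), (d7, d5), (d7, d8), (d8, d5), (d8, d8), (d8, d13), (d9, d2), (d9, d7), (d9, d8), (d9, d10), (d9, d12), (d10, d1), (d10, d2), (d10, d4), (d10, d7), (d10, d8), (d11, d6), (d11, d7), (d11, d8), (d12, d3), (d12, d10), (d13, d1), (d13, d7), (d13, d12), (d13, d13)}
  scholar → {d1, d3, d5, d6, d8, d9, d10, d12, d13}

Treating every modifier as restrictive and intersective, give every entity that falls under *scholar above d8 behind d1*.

{d8, d9, d10}

⟦above d8⟧ = {x : ⟨x, d8⟩ ∈ ⟦above⟧} = {d2, d7, d8, d9, d10, d11}
⟦behind d1⟧ = {x : ⟨x, d1⟩ ∈ ⟦behind⟧} = {d1, d3, d7, d8, d9, d10, d13}
⟦scholar⟧ = {d1, d3, d5, d6, d8, d9, d10, d12, d13}
… ∩ ⟦above d8⟧ = {d1, d3, d5, d6, d8, d9, d10, d12, d13} ∩ {d2, d7, d8, d9, d10, d11} = {d8, d9, d10}
… ∩ ⟦behind d1⟧ = {d8, d9, d10} ∩ {d1, d3, d7, d8, d9, d10, d13} = {d8, d9, d10}
So ⟦scholar above d8 behind d1⟧ = {d8, d9, d10}.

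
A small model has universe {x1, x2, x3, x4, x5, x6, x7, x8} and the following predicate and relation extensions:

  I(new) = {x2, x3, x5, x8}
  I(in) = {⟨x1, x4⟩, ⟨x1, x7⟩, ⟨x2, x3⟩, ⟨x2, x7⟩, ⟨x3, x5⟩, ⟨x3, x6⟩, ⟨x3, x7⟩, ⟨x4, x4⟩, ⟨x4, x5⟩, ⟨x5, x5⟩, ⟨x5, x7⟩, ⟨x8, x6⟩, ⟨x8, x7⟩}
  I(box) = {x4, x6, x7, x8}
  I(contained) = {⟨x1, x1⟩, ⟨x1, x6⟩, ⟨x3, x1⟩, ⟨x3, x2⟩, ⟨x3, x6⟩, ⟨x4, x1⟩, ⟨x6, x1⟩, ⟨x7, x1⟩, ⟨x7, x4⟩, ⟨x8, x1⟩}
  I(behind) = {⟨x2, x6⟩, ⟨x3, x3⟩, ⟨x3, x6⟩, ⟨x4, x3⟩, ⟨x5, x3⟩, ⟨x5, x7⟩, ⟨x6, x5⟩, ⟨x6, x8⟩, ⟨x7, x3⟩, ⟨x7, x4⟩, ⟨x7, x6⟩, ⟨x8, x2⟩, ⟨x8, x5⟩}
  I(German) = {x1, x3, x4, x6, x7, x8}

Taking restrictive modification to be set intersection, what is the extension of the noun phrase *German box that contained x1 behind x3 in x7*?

{}

⟦that contained x1⟧ = {x : ⟨x, x1⟩ ∈ ⟦contained⟧} = {x1, x3, x4, x6, x7, x8}
⟦behind x3⟧ = {x : ⟨x, x3⟩ ∈ ⟦behind⟧} = {x3, x4, x5, x7}
⟦in x7⟧ = {x : ⟨x, x7⟩ ∈ ⟦in⟧} = {x1, x2, x3, x5, x8}
⟦box⟧ = {x4, x6, x7, x8}
… ∩ ⟦that contained x1⟧ = {x4, x6, x7, x8} ∩ {x1, x3, x4, x6, x7, x8} = {x4, x6, x7, x8}
… ∩ ⟦behind x3⟧ = {x4, x6, x7, x8} ∩ {x3, x4, x5, x7} = {x4, x7}
… ∩ ⟦in x7⟧ = {x4, x7} ∩ {x1, x2, x3, x5, x8} = ∅
… ∩ ⟦German⟧ = ∅ ∩ {x1, x3, x4, x6, x7, x8} = ∅
So ⟦German box that contained x1 behind x3 in x7⟧ = {}.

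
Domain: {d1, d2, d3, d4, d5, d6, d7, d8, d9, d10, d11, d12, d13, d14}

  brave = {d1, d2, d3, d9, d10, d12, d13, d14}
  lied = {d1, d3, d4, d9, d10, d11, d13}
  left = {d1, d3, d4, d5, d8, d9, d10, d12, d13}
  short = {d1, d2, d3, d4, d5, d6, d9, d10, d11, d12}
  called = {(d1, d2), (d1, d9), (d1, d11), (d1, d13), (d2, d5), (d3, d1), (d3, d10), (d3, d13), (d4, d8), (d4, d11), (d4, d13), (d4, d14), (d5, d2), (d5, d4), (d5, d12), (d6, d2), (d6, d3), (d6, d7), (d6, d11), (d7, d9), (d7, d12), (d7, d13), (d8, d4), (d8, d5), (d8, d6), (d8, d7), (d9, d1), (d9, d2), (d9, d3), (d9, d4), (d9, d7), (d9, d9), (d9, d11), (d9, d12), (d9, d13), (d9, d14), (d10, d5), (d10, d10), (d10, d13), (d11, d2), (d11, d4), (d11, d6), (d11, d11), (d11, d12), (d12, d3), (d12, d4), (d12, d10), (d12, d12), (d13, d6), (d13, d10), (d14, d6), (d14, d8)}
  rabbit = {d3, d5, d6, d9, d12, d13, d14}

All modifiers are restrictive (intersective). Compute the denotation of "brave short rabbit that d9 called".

⟦that d9 called⟧ = {x : ⟨d9, x⟩ ∈ ⟦called⟧} = {d1, d2, d3, d4, d7, d9, d11, d12, d13, d14}
⟦rabbit⟧ = {d3, d5, d6, d9, d12, d13, d14}
… ∩ ⟦that d9 called⟧ = {d3, d5, d6, d9, d12, d13, d14} ∩ {d1, d2, d3, d4, d7, d9, d11, d12, d13, d14} = {d3, d9, d12, d13, d14}
… ∩ ⟦brave⟧ = {d3, d9, d12, d13, d14} ∩ {d1, d2, d3, d9, d10, d12, d13, d14} = {d3, d9, d12, d13, d14}
… ∩ ⟦short⟧ = {d3, d9, d12, d13, d14} ∩ {d1, d2, d3, d4, d5, d6, d9, d10, d11, d12} = {d3, d9, d12}
So ⟦brave short rabbit that d9 called⟧ = {d3, d9, d12}.

{d3, d9, d12}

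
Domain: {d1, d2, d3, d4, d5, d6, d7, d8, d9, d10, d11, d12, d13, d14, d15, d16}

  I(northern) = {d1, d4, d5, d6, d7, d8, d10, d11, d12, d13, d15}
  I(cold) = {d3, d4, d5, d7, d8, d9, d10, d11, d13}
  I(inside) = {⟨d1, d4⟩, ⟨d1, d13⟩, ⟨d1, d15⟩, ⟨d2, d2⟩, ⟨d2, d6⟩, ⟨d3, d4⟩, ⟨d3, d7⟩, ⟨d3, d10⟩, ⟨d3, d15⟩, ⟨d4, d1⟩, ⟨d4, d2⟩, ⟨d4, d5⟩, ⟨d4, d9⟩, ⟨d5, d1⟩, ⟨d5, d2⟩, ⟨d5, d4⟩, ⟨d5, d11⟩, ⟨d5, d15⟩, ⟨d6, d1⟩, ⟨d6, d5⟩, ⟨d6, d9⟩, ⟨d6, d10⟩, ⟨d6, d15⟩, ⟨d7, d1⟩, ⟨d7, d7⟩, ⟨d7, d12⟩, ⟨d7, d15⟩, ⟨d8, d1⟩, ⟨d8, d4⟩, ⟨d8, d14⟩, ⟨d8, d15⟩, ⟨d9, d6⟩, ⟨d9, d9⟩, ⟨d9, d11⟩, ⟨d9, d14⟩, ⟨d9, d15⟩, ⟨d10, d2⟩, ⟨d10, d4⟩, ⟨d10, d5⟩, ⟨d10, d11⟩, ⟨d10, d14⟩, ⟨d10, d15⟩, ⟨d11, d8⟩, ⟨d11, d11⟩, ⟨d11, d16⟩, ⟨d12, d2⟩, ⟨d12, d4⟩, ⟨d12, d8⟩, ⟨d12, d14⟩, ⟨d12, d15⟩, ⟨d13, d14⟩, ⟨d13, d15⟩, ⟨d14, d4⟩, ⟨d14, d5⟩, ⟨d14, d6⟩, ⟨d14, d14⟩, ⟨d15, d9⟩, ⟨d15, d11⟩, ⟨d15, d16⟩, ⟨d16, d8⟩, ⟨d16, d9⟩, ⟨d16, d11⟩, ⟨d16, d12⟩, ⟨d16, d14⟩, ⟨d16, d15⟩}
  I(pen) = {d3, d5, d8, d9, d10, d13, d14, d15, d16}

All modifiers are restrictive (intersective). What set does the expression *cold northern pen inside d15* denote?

⟦inside d15⟧ = {x : ⟨x, d15⟩ ∈ ⟦inside⟧} = {d1, d3, d5, d6, d7, d8, d9, d10, d12, d13, d16}
⟦pen⟧ = {d3, d5, d8, d9, d10, d13, d14, d15, d16}
… ∩ ⟦inside d15⟧ = {d3, d5, d8, d9, d10, d13, d14, d15, d16} ∩ {d1, d3, d5, d6, d7, d8, d9, d10, d12, d13, d16} = {d3, d5, d8, d9, d10, d13, d16}
… ∩ ⟦cold⟧ = {d3, d5, d8, d9, d10, d13, d16} ∩ {d3, d4, d5, d7, d8, d9, d10, d11, d13} = {d3, d5, d8, d9, d10, d13}
… ∩ ⟦northern⟧ = {d3, d5, d8, d9, d10, d13} ∩ {d1, d4, d5, d6, d7, d8, d10, d11, d12, d13, d15} = {d5, d8, d10, d13}
So ⟦cold northern pen inside d15⟧ = {d5, d8, d10, d13}.

{d5, d8, d10, d13}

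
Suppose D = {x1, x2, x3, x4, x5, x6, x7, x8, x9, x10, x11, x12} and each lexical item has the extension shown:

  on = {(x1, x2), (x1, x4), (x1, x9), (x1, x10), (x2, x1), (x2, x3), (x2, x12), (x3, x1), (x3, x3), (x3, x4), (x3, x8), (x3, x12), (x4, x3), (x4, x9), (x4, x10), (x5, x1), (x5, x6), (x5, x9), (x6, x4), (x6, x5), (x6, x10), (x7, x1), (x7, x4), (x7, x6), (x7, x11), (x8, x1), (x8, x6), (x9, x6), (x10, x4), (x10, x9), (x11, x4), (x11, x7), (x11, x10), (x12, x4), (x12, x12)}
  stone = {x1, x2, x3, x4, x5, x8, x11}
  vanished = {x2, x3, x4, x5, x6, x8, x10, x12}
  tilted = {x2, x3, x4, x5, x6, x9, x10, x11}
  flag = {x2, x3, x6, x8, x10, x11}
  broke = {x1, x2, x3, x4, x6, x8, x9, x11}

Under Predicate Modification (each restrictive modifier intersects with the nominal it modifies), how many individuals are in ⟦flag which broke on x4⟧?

⟦which broke⟧ = ⟦broke⟧ = {x1, x2, x3, x4, x6, x8, x9, x11}
⟦on x4⟧ = {x : ⟨x, x4⟩ ∈ ⟦on⟧} = {x1, x3, x6, x7, x10, x11, x12}
⟦flag⟧ = {x2, x3, x6, x8, x10, x11}
… ∩ ⟦which broke⟧ = {x2, x3, x6, x8, x10, x11} ∩ {x1, x2, x3, x4, x6, x8, x9, x11} = {x2, x3, x6, x8, x11}
… ∩ ⟦on x4⟧ = {x2, x3, x6, x8, x11} ∩ {x1, x3, x6, x7, x10, x11, x12} = {x3, x6, x11}
⟦flag which broke on x4⟧ = {x3, x6, x11}, so the cardinality is 3.

3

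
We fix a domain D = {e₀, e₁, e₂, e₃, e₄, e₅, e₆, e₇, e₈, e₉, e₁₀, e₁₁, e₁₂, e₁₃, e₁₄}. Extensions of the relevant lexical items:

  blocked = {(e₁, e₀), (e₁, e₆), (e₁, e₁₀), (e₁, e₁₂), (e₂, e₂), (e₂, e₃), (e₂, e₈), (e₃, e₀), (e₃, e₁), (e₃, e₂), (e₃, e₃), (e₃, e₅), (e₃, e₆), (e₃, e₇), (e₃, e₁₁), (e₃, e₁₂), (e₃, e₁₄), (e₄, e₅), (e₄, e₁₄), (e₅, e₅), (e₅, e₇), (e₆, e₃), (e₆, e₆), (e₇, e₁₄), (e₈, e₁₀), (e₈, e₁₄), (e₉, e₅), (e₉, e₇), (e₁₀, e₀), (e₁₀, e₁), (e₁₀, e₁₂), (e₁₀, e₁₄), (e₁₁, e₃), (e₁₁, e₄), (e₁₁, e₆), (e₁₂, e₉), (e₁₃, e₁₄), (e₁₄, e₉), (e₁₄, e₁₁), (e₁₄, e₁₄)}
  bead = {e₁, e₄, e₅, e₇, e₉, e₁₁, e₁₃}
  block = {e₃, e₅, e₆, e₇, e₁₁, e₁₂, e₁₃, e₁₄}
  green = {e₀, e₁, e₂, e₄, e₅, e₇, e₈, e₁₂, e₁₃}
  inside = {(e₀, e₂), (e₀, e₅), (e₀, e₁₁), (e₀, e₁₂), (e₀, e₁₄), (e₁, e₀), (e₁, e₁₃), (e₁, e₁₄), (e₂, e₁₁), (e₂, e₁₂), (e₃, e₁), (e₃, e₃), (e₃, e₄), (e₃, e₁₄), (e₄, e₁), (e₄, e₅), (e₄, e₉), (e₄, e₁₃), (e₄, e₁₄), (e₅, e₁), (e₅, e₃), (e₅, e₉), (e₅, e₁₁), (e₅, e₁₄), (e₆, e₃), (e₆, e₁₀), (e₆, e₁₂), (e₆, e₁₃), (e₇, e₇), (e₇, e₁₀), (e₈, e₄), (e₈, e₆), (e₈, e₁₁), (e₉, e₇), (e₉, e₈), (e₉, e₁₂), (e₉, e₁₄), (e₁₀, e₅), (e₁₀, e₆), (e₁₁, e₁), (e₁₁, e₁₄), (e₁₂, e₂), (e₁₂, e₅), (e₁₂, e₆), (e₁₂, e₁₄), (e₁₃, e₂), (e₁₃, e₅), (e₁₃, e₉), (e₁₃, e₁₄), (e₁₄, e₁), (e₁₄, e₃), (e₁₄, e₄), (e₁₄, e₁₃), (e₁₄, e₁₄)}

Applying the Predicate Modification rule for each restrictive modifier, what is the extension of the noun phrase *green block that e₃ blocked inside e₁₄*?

{e₅, e₁₂}

⟦that e₃ blocked⟧ = {x : ⟨e₃, x⟩ ∈ ⟦blocked⟧} = {e₀, e₁, e₂, e₃, e₅, e₆, e₇, e₁₁, e₁₂, e₁₄}
⟦inside e₁₄⟧ = {x : ⟨x, e₁₄⟩ ∈ ⟦inside⟧} = {e₀, e₁, e₃, e₄, e₅, e₉, e₁₁, e₁₂, e₁₃, e₁₄}
⟦block⟧ = {e₃, e₅, e₆, e₇, e₁₁, e₁₂, e₁₃, e₁₄}
… ∩ ⟦that e₃ blocked⟧ = {e₃, e₅, e₆, e₇, e₁₁, e₁₂, e₁₃, e₁₄} ∩ {e₀, e₁, e₂, e₃, e₅, e₆, e₇, e₁₁, e₁₂, e₁₄} = {e₃, e₅, e₆, e₇, e₁₁, e₁₂, e₁₄}
… ∩ ⟦inside e₁₄⟧ = {e₃, e₅, e₆, e₇, e₁₁, e₁₂, e₁₄} ∩ {e₀, e₁, e₃, e₄, e₅, e₉, e₁₁, e₁₂, e₁₃, e₁₄} = {e₃, e₅, e₁₁, e₁₂, e₁₄}
… ∩ ⟦green⟧ = {e₃, e₅, e₁₁, e₁₂, e₁₄} ∩ {e₀, e₁, e₂, e₄, e₅, e₇, e₈, e₁₂, e₁₃} = {e₅, e₁₂}
So ⟦green block that e₃ blocked inside e₁₄⟧ = {e₅, e₁₂}.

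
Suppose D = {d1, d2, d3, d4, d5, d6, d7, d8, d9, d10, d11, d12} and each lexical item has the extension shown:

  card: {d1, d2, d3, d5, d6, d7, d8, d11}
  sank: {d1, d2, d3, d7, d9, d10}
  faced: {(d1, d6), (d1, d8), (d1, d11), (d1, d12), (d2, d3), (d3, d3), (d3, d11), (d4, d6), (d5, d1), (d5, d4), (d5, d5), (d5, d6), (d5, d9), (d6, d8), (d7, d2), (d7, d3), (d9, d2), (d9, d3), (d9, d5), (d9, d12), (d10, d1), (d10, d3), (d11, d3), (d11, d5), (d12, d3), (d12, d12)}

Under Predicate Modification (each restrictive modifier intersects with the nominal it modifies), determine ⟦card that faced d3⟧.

⟦that faced d3⟧ = {x : ⟨x, d3⟩ ∈ ⟦faced⟧} = {d2, d3, d7, d9, d10, d11, d12}
⟦card⟧ = {d1, d2, d3, d5, d6, d7, d8, d11}
… ∩ ⟦that faced d3⟧ = {d1, d2, d3, d5, d6, d7, d8, d11} ∩ {d2, d3, d7, d9, d10, d11, d12} = {d2, d3, d7, d11}
So ⟦card that faced d3⟧ = {d2, d3, d7, d11}.

{d2, d3, d7, d11}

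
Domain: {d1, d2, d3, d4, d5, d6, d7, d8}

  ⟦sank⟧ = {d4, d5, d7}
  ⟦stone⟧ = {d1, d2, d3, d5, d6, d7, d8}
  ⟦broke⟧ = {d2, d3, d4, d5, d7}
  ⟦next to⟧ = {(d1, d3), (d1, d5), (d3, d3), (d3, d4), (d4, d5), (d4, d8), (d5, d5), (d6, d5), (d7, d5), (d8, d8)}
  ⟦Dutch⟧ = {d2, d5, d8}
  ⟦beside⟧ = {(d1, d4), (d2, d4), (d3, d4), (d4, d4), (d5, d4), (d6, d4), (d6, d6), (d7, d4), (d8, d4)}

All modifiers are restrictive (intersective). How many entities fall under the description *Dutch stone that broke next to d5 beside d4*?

⟦that broke⟧ = ⟦broke⟧ = {d2, d3, d4, d5, d7}
⟦next to d5⟧ = {x : ⟨x, d5⟩ ∈ ⟦next to⟧} = {d1, d4, d5, d6, d7}
⟦beside d4⟧ = {x : ⟨x, d4⟩ ∈ ⟦beside⟧} = {d1, d2, d3, d4, d5, d6, d7, d8}
⟦stone⟧ = {d1, d2, d3, d5, d6, d7, d8}
… ∩ ⟦that broke⟧ = {d1, d2, d3, d5, d6, d7, d8} ∩ {d2, d3, d4, d5, d7} = {d2, d3, d5, d7}
… ∩ ⟦next to d5⟧ = {d2, d3, d5, d7} ∩ {d1, d4, d5, d6, d7} = {d5, d7}
… ∩ ⟦beside d4⟧ = {d5, d7} ∩ {d1, d2, d3, d4, d5, d6, d7, d8} = {d5, d7}
… ∩ ⟦Dutch⟧ = {d5, d7} ∩ {d2, d5, d8} = {d5}
⟦Dutch stone that broke next to d5 beside d4⟧ = {d5}, so the cardinality is 1.

1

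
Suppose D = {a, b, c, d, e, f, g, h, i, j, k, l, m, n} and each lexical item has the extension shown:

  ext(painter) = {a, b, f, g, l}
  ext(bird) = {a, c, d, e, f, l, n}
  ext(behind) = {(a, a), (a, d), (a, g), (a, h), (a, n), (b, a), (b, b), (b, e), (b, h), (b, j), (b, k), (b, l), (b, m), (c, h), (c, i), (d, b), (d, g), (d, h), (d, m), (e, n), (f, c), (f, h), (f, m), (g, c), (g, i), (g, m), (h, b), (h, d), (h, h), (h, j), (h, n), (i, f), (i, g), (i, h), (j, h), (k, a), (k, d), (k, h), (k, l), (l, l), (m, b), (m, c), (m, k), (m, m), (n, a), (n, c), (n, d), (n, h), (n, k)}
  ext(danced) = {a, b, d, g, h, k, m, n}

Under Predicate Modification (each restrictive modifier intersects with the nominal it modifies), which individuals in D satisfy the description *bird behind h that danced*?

⟦behind h⟧ = {x : ⟨x, h⟩ ∈ ⟦behind⟧} = {a, b, c, d, f, h, i, j, k, n}
⟦that danced⟧ = ⟦danced⟧ = {a, b, d, g, h, k, m, n}
⟦bird⟧ = {a, c, d, e, f, l, n}
… ∩ ⟦behind h⟧ = {a, c, d, e, f, l, n} ∩ {a, b, c, d, f, h, i, j, k, n} = {a, c, d, f, n}
… ∩ ⟦that danced⟧ = {a, c, d, f, n} ∩ {a, b, d, g, h, k, m, n} = {a, d, n}
So ⟦bird behind h that danced⟧ = {a, d, n}.

{a, d, n}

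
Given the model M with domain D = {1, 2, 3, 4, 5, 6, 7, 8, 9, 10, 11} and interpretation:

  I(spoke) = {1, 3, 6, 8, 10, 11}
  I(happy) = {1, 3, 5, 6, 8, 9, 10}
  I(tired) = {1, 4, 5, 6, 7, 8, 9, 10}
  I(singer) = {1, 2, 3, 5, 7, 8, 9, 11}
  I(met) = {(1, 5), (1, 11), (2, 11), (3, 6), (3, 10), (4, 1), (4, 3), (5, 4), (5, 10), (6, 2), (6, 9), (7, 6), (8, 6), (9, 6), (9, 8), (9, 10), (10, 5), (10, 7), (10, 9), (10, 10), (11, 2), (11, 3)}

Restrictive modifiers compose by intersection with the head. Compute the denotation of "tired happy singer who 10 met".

{5, 9}

⟦who 10 met⟧ = {x : ⟨10, x⟩ ∈ ⟦met⟧} = {5, 7, 9, 10}
⟦singer⟧ = {1, 2, 3, 5, 7, 8, 9, 11}
… ∩ ⟦who 10 met⟧ = {1, 2, 3, 5, 7, 8, 9, 11} ∩ {5, 7, 9, 10} = {5, 7, 9}
… ∩ ⟦tired⟧ = {5, 7, 9} ∩ {1, 4, 5, 6, 7, 8, 9, 10} = {5, 7, 9}
… ∩ ⟦happy⟧ = {5, 7, 9} ∩ {1, 3, 5, 6, 8, 9, 10} = {5, 9}
So ⟦tired happy singer who 10 met⟧ = {5, 9}.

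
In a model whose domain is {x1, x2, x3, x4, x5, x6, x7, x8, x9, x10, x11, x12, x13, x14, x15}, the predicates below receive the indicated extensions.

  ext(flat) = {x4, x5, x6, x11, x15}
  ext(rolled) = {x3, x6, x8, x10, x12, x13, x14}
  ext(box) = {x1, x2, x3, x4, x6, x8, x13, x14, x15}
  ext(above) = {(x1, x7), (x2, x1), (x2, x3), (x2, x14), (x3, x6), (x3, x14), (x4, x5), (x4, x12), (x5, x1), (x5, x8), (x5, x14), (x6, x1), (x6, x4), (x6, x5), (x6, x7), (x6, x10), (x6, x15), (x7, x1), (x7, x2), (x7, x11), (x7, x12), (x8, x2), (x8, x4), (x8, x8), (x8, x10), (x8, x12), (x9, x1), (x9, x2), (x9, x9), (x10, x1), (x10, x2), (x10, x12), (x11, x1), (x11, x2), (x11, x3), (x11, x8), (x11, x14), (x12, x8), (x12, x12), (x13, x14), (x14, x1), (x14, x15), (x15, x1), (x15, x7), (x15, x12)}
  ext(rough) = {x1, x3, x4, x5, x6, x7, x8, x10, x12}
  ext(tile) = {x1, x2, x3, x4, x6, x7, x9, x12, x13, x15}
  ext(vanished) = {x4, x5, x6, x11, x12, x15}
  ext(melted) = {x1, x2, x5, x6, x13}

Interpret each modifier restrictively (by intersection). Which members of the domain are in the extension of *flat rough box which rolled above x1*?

⟦which rolled⟧ = ⟦rolled⟧ = {x3, x6, x8, x10, x12, x13, x14}
⟦above x1⟧ = {x : ⟨x, x1⟩ ∈ ⟦above⟧} = {x2, x5, x6, x7, x9, x10, x11, x14, x15}
⟦box⟧ = {x1, x2, x3, x4, x6, x8, x13, x14, x15}
… ∩ ⟦which rolled⟧ = {x1, x2, x3, x4, x6, x8, x13, x14, x15} ∩ {x3, x6, x8, x10, x12, x13, x14} = {x3, x6, x8, x13, x14}
… ∩ ⟦above x1⟧ = {x3, x6, x8, x13, x14} ∩ {x2, x5, x6, x7, x9, x10, x11, x14, x15} = {x6, x14}
… ∩ ⟦flat⟧ = {x6, x14} ∩ {x4, x5, x6, x11, x15} = {x6}
… ∩ ⟦rough⟧ = {x6} ∩ {x1, x3, x4, x5, x6, x7, x8, x10, x12} = {x6}
So ⟦flat rough box which rolled above x1⟧ = {x6}.

{x6}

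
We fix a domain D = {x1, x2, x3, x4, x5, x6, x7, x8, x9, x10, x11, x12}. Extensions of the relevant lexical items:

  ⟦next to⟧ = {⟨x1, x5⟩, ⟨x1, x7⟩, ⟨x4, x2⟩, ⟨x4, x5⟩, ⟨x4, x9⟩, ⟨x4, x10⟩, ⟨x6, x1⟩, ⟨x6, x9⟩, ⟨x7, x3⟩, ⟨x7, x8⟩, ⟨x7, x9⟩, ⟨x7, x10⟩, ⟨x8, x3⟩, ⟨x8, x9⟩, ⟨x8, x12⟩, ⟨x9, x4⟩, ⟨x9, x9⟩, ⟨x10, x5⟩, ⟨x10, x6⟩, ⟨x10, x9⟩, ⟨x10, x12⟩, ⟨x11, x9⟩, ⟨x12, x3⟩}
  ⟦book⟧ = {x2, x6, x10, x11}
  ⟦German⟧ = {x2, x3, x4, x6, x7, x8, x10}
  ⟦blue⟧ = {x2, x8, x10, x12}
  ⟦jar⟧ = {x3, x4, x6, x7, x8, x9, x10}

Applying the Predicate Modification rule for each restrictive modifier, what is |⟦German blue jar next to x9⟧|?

2

⟦next to x9⟧ = {x : ⟨x, x9⟩ ∈ ⟦next to⟧} = {x4, x6, x7, x8, x9, x10, x11}
⟦jar⟧ = {x3, x4, x6, x7, x8, x9, x10}
… ∩ ⟦next to x9⟧ = {x3, x4, x6, x7, x8, x9, x10} ∩ {x4, x6, x7, x8, x9, x10, x11} = {x4, x6, x7, x8, x9, x10}
… ∩ ⟦German⟧ = {x4, x6, x7, x8, x9, x10} ∩ {x2, x3, x4, x6, x7, x8, x10} = {x4, x6, x7, x8, x10}
… ∩ ⟦blue⟧ = {x4, x6, x7, x8, x10} ∩ {x2, x8, x10, x12} = {x8, x10}
⟦German blue jar next to x9⟧ = {x8, x10}, so the cardinality is 2.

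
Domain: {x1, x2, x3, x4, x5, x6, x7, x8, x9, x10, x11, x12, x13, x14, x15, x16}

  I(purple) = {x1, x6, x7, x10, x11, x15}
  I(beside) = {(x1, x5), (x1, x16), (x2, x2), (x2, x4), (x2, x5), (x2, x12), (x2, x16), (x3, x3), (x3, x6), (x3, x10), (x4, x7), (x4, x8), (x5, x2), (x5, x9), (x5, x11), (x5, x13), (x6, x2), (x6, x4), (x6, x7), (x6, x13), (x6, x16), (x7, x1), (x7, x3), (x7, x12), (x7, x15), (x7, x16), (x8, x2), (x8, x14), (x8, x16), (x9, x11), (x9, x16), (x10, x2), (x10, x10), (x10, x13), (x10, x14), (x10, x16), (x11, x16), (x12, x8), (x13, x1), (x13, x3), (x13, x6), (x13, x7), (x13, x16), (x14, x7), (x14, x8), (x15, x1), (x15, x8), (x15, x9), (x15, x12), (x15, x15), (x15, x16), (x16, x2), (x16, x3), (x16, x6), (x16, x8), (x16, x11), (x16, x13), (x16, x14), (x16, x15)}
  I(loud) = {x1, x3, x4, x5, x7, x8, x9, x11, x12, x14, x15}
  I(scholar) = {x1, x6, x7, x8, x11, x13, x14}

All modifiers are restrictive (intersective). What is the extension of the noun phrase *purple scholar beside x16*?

{x1, x6, x7, x11}

⟦beside x16⟧ = {x : ⟨x, x16⟩ ∈ ⟦beside⟧} = {x1, x2, x6, x7, x8, x9, x10, x11, x13, x15}
⟦scholar⟧ = {x1, x6, x7, x8, x11, x13, x14}
… ∩ ⟦beside x16⟧ = {x1, x6, x7, x8, x11, x13, x14} ∩ {x1, x2, x6, x7, x8, x9, x10, x11, x13, x15} = {x1, x6, x7, x8, x11, x13}
… ∩ ⟦purple⟧ = {x1, x6, x7, x8, x11, x13} ∩ {x1, x6, x7, x10, x11, x15} = {x1, x6, x7, x11}
So ⟦purple scholar beside x16⟧ = {x1, x6, x7, x11}.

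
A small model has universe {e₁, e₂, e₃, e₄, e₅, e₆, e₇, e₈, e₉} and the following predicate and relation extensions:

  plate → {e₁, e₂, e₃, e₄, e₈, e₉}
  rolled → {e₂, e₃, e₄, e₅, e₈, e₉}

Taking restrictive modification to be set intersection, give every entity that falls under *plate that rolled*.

{e₂, e₃, e₄, e₈, e₉}

⟦that rolled⟧ = ⟦rolled⟧ = {e₂, e₃, e₄, e₅, e₈, e₉}
⟦plate⟧ = {e₁, e₂, e₃, e₄, e₈, e₉}
… ∩ ⟦that rolled⟧ = {e₁, e₂, e₃, e₄, e₈, e₉} ∩ {e₂, e₃, e₄, e₅, e₈, e₉} = {e₂, e₃, e₄, e₈, e₉}
So ⟦plate that rolled⟧ = {e₂, e₃, e₄, e₈, e₉}.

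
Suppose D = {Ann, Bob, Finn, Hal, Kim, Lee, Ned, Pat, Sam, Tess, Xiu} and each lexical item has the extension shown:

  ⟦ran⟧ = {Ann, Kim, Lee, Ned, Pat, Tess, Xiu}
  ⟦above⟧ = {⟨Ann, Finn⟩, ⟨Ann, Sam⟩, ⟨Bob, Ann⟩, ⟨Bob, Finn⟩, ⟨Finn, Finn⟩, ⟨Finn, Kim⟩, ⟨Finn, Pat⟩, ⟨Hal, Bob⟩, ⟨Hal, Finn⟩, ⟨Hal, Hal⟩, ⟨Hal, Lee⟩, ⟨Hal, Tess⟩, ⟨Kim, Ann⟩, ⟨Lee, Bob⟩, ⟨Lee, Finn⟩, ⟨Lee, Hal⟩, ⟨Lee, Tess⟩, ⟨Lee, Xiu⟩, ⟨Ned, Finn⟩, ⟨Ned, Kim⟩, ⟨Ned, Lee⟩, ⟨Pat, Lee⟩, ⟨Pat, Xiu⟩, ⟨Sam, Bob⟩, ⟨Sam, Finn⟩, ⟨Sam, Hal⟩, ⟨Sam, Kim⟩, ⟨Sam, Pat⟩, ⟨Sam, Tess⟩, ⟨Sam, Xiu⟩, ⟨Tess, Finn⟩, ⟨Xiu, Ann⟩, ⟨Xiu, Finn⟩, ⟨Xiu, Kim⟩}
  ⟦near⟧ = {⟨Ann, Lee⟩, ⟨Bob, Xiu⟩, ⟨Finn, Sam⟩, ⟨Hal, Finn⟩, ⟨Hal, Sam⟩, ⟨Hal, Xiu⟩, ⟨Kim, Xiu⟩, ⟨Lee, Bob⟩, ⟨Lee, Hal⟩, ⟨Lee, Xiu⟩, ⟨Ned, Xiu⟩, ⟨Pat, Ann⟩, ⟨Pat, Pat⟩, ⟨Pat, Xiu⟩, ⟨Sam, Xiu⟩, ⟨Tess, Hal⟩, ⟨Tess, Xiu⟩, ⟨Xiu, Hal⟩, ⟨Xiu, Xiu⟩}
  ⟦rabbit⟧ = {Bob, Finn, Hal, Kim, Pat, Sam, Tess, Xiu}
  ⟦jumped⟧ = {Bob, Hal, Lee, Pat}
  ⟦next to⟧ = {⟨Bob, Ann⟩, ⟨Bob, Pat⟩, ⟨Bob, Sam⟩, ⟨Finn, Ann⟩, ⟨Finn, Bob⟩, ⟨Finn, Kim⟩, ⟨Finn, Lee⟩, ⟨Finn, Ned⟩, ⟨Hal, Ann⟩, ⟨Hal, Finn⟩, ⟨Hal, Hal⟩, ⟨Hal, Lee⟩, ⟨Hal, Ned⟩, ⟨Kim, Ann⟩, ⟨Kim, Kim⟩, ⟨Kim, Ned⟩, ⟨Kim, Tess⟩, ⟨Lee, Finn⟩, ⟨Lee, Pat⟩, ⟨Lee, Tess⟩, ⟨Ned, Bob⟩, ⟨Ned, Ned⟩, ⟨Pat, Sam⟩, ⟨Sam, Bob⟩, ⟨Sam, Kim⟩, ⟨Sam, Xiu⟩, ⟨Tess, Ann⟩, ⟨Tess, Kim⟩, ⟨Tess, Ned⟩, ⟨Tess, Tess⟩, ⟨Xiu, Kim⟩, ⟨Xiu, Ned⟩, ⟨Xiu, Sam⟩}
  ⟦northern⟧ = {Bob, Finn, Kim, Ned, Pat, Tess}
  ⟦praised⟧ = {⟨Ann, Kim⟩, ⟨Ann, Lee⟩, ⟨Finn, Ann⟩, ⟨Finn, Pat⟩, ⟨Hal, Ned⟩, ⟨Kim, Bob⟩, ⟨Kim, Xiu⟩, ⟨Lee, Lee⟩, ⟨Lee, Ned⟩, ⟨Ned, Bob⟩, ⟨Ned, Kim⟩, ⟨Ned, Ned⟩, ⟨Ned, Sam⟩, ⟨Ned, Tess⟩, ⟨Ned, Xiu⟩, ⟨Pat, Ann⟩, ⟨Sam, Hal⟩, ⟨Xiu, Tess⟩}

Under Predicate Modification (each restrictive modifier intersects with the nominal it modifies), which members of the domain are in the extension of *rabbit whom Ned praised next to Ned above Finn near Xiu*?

⟦whom Ned praised⟧ = {x : ⟨Ned, x⟩ ∈ ⟦praised⟧} = {Bob, Kim, Ned, Sam, Tess, Xiu}
⟦next to Ned⟧ = {x : ⟨x, Ned⟩ ∈ ⟦next to⟧} = {Finn, Hal, Kim, Ned, Tess, Xiu}
⟦above Finn⟧ = {x : ⟨x, Finn⟩ ∈ ⟦above⟧} = {Ann, Bob, Finn, Hal, Lee, Ned, Sam, Tess, Xiu}
⟦near Xiu⟧ = {x : ⟨x, Xiu⟩ ∈ ⟦near⟧} = {Bob, Hal, Kim, Lee, Ned, Pat, Sam, Tess, Xiu}
⟦rabbit⟧ = {Bob, Finn, Hal, Kim, Pat, Sam, Tess, Xiu}
… ∩ ⟦whom Ned praised⟧ = {Bob, Finn, Hal, Kim, Pat, Sam, Tess, Xiu} ∩ {Bob, Kim, Ned, Sam, Tess, Xiu} = {Bob, Kim, Sam, Tess, Xiu}
… ∩ ⟦next to Ned⟧ = {Bob, Kim, Sam, Tess, Xiu} ∩ {Finn, Hal, Kim, Ned, Tess, Xiu} = {Kim, Tess, Xiu}
… ∩ ⟦above Finn⟧ = {Kim, Tess, Xiu} ∩ {Ann, Bob, Finn, Hal, Lee, Ned, Sam, Tess, Xiu} = {Tess, Xiu}
… ∩ ⟦near Xiu⟧ = {Tess, Xiu} ∩ {Bob, Hal, Kim, Lee, Ned, Pat, Sam, Tess, Xiu} = {Tess, Xiu}
So ⟦rabbit whom Ned praised next to Ned above Finn near Xiu⟧ = {Tess, Xiu}.

{Tess, Xiu}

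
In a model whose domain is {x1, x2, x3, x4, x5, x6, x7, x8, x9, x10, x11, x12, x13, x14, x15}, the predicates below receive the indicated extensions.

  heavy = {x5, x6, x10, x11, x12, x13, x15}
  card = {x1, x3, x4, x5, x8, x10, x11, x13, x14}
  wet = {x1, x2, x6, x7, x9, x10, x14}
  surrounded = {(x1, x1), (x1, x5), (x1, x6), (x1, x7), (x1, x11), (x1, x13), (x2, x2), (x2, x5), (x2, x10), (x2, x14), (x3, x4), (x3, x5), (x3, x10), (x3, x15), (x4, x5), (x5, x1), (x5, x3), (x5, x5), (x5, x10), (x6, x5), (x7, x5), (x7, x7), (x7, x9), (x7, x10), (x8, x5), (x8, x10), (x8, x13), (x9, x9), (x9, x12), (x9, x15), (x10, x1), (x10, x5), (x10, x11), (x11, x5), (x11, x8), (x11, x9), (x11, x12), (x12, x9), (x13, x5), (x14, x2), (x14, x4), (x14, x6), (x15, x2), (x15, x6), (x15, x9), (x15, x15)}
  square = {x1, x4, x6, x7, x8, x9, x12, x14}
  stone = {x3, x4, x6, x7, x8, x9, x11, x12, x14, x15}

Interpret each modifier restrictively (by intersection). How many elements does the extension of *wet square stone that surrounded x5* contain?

⟦that surrounded x5⟧ = {x : ⟨x, x5⟩ ∈ ⟦surrounded⟧} = {x1, x2, x3, x4, x5, x6, x7, x8, x10, x11, x13}
⟦stone⟧ = {x3, x4, x6, x7, x8, x9, x11, x12, x14, x15}
… ∩ ⟦that surrounded x5⟧ = {x3, x4, x6, x7, x8, x9, x11, x12, x14, x15} ∩ {x1, x2, x3, x4, x5, x6, x7, x8, x10, x11, x13} = {x3, x4, x6, x7, x8, x11}
… ∩ ⟦wet⟧ = {x3, x4, x6, x7, x8, x11} ∩ {x1, x2, x6, x7, x9, x10, x14} = {x6, x7}
… ∩ ⟦square⟧ = {x6, x7} ∩ {x1, x4, x6, x7, x8, x9, x12, x14} = {x6, x7}
⟦wet square stone that surrounded x5⟧ = {x6, x7}, so the cardinality is 2.

2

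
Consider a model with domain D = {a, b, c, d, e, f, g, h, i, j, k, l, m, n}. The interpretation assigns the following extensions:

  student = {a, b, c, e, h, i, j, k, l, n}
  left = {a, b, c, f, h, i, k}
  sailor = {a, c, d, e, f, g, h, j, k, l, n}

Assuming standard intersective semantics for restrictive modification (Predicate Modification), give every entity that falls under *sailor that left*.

⟦that left⟧ = ⟦left⟧ = {a, b, c, f, h, i, k}
⟦sailor⟧ = {a, c, d, e, f, g, h, j, k, l, n}
… ∩ ⟦that left⟧ = {a, c, d, e, f, g, h, j, k, l, n} ∩ {a, b, c, f, h, i, k} = {a, c, f, h, k}
So ⟦sailor that left⟧ = {a, c, f, h, k}.

{a, c, f, h, k}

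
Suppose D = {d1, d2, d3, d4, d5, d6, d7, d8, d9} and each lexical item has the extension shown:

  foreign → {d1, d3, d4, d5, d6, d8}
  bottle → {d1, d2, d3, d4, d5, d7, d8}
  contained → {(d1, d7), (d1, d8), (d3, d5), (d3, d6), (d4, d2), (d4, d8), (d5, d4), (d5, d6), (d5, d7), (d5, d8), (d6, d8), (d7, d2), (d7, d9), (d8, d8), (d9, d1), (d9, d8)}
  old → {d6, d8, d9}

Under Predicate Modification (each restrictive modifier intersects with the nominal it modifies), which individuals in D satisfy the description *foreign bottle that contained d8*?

⟦that contained d8⟧ = {x : ⟨x, d8⟩ ∈ ⟦contained⟧} = {d1, d4, d5, d6, d8, d9}
⟦bottle⟧ = {d1, d2, d3, d4, d5, d7, d8}
… ∩ ⟦that contained d8⟧ = {d1, d2, d3, d4, d5, d7, d8} ∩ {d1, d4, d5, d6, d8, d9} = {d1, d4, d5, d8}
… ∩ ⟦foreign⟧ = {d1, d4, d5, d8} ∩ {d1, d3, d4, d5, d6, d8} = {d1, d4, d5, d8}
So ⟦foreign bottle that contained d8⟧ = {d1, d4, d5, d8}.

{d1, d4, d5, d8}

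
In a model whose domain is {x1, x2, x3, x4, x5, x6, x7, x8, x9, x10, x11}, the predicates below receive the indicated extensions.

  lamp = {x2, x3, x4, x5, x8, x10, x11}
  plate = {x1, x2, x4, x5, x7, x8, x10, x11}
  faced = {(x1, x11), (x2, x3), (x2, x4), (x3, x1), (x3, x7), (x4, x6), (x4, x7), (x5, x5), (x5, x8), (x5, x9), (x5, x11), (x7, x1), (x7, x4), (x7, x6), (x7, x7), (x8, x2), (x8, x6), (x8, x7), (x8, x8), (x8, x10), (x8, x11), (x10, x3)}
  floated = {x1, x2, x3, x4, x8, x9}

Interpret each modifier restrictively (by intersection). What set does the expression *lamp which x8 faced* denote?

⟦which x8 faced⟧ = {x : ⟨x8, x⟩ ∈ ⟦faced⟧} = {x2, x6, x7, x8, x10, x11}
⟦lamp⟧ = {x2, x3, x4, x5, x8, x10, x11}
… ∩ ⟦which x8 faced⟧ = {x2, x3, x4, x5, x8, x10, x11} ∩ {x2, x6, x7, x8, x10, x11} = {x2, x8, x10, x11}
So ⟦lamp which x8 faced⟧ = {x2, x8, x10, x11}.

{x2, x8, x10, x11}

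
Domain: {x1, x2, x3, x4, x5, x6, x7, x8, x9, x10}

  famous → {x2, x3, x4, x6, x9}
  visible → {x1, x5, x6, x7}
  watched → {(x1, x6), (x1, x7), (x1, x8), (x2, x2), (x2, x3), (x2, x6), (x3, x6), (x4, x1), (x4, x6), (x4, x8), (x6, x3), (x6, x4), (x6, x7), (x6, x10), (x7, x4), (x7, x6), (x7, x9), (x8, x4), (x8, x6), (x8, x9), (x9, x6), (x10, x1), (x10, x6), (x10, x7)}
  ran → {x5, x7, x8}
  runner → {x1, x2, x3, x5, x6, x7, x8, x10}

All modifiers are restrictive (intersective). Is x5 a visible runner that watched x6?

⟦that watched x6⟧ = {x : ⟨x, x6⟩ ∈ ⟦watched⟧} = {x1, x2, x3, x4, x7, x8, x9, x10}
⟦runner⟧ = {x1, x2, x3, x5, x6, x7, x8, x10}
… ∩ ⟦that watched x6⟧ = {x1, x2, x3, x5, x6, x7, x8, x10} ∩ {x1, x2, x3, x4, x7, x8, x9, x10} = {x1, x2, x3, x7, x8, x10}
… ∩ ⟦visible⟧ = {x1, x2, x3, x7, x8, x10} ∩ {x1, x5, x6, x7} = {x1, x7}
⟦visible runner that watched x6⟧ = {x1, x7}; x5 ∉ this set.

no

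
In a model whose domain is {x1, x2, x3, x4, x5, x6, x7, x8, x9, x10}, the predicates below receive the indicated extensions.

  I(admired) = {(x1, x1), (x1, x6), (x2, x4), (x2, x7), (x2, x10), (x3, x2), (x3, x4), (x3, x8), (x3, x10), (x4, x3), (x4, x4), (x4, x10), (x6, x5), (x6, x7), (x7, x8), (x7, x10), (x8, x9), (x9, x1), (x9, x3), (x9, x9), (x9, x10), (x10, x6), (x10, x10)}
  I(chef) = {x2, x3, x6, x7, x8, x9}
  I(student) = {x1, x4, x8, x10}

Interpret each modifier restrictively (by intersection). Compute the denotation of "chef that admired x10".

{x2, x3, x7, x9}

⟦that admired x10⟧ = {x : ⟨x, x10⟩ ∈ ⟦admired⟧} = {x2, x3, x4, x7, x9, x10}
⟦chef⟧ = {x2, x3, x6, x7, x8, x9}
… ∩ ⟦that admired x10⟧ = {x2, x3, x6, x7, x8, x9} ∩ {x2, x3, x4, x7, x9, x10} = {x2, x3, x7, x9}
So ⟦chef that admired x10⟧ = {x2, x3, x7, x9}.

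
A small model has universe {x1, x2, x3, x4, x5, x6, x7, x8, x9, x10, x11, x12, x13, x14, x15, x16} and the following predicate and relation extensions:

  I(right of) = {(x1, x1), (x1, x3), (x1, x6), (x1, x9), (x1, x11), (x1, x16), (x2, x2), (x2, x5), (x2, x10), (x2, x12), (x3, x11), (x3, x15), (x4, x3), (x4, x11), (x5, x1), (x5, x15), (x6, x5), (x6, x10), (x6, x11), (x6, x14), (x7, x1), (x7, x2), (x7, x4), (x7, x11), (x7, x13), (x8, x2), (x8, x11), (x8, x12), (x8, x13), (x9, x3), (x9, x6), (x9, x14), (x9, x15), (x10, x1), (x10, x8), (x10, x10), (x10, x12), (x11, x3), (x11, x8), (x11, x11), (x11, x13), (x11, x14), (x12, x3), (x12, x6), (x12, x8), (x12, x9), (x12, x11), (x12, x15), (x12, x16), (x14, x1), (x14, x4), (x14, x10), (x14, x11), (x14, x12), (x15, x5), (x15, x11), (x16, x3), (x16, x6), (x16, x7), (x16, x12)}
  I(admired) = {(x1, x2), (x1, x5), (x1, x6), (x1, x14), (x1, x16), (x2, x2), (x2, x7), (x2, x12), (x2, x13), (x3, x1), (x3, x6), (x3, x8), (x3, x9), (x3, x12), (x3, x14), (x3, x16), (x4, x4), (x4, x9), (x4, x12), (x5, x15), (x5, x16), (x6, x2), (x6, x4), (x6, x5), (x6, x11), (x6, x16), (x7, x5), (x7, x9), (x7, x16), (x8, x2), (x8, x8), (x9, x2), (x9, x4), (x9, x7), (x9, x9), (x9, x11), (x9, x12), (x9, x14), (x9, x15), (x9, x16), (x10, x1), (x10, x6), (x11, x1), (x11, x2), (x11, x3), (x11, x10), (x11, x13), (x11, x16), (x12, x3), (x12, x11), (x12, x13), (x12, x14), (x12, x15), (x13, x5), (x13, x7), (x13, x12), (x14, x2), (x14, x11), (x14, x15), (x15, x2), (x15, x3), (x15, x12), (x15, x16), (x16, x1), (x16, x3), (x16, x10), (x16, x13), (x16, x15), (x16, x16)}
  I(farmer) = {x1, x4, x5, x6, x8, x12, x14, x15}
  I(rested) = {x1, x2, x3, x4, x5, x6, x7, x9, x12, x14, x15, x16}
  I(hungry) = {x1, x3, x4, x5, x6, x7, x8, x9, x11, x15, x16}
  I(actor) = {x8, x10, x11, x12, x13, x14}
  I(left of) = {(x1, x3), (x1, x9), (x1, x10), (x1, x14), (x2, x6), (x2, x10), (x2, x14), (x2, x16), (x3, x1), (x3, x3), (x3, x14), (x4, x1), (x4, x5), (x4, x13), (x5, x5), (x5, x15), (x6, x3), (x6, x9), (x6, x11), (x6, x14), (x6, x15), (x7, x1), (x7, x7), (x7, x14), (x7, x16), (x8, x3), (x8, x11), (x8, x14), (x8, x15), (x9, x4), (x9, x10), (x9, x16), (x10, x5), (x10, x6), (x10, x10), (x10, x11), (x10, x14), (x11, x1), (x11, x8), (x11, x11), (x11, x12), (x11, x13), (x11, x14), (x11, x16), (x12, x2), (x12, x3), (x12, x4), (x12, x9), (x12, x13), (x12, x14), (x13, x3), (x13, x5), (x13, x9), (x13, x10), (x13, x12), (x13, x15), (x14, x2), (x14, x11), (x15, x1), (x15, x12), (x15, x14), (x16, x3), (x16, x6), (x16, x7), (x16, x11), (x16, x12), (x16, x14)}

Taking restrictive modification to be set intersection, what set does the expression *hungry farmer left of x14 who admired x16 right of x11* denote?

{x1, x6, x15}

⟦left of x14⟧ = {x : ⟨x, x14⟩ ∈ ⟦left of⟧} = {x1, x2, x3, x6, x7, x8, x10, x11, x12, x15, x16}
⟦who admired x16⟧ = {x : ⟨x, x16⟩ ∈ ⟦admired⟧} = {x1, x3, x5, x6, x7, x9, x11, x15, x16}
⟦right of x11⟧ = {x : ⟨x, x11⟩ ∈ ⟦right of⟧} = {x1, x3, x4, x6, x7, x8, x11, x12, x14, x15}
⟦farmer⟧ = {x1, x4, x5, x6, x8, x12, x14, x15}
… ∩ ⟦left of x14⟧ = {x1, x4, x5, x6, x8, x12, x14, x15} ∩ {x1, x2, x3, x6, x7, x8, x10, x11, x12, x15, x16} = {x1, x6, x8, x12, x15}
… ∩ ⟦who admired x16⟧ = {x1, x6, x8, x12, x15} ∩ {x1, x3, x5, x6, x7, x9, x11, x15, x16} = {x1, x6, x15}
… ∩ ⟦right of x11⟧ = {x1, x6, x15} ∩ {x1, x3, x4, x6, x7, x8, x11, x12, x14, x15} = {x1, x6, x15}
… ∩ ⟦hungry⟧ = {x1, x6, x15} ∩ {x1, x3, x4, x5, x6, x7, x8, x9, x11, x15, x16} = {x1, x6, x15}
So ⟦hungry farmer left of x14 who admired x16 right of x11⟧ = {x1, x6, x15}.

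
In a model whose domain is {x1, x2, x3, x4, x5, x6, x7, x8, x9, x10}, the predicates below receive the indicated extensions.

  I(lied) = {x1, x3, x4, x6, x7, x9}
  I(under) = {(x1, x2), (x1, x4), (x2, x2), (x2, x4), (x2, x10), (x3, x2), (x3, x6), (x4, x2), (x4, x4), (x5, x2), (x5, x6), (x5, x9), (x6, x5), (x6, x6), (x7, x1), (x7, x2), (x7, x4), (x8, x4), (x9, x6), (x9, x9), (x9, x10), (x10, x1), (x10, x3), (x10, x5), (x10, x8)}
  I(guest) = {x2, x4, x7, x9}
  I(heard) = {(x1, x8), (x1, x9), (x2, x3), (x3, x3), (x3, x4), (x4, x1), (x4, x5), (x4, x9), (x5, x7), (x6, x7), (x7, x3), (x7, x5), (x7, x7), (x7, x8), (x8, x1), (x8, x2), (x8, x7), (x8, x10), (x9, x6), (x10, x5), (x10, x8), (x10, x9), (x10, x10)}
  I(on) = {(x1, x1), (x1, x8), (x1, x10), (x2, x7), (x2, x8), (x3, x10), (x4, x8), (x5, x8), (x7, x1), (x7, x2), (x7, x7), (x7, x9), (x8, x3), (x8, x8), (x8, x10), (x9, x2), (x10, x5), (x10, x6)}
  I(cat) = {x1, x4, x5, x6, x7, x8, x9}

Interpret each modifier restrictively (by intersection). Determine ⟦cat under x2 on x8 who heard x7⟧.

{x5}

⟦under x2⟧ = {x : ⟨x, x2⟩ ∈ ⟦under⟧} = {x1, x2, x3, x4, x5, x7}
⟦on x8⟧ = {x : ⟨x, x8⟩ ∈ ⟦on⟧} = {x1, x2, x4, x5, x8}
⟦who heard x7⟧ = {x : ⟨x, x7⟩ ∈ ⟦heard⟧} = {x5, x6, x7, x8}
⟦cat⟧ = {x1, x4, x5, x6, x7, x8, x9}
… ∩ ⟦under x2⟧ = {x1, x4, x5, x6, x7, x8, x9} ∩ {x1, x2, x3, x4, x5, x7} = {x1, x4, x5, x7}
… ∩ ⟦on x8⟧ = {x1, x4, x5, x7} ∩ {x1, x2, x4, x5, x8} = {x1, x4, x5}
… ∩ ⟦who heard x7⟧ = {x1, x4, x5} ∩ {x5, x6, x7, x8} = {x5}
So ⟦cat under x2 on x8 who heard x7⟧ = {x5}.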